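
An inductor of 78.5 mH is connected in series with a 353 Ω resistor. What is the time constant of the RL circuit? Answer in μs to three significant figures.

τ ≈ 222 μs

τ = L/R = (7.850×10^-2 H)/(353 Ω) = 2.224×10^-4 s.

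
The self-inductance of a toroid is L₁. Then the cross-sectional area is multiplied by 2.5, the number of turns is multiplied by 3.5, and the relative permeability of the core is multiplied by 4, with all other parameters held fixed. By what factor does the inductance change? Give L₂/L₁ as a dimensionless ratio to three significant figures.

For a toroid, L ∝ μᵣN²A/R.
L₂/L₁ = (2.5) × (3.5)^2 × (4) = 123.

L₂/L₁ = 123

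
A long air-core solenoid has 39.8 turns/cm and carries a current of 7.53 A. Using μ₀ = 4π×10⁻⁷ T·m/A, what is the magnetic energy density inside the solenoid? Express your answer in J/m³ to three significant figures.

B = μ₀nI = (4π×10⁻⁷)(3.980×10^3)(7.53) = 3.766×10^-2 T.
u = B²/(2μ₀) = (3.766×10^-2)²/(2×4π×10⁻⁷) = 564.3 J/m³.

u ≈ 564 J/m³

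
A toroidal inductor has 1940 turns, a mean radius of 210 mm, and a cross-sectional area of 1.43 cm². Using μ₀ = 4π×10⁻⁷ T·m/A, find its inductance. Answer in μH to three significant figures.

L ≈ 513 μH

For a thin toroid, L = μ₀N²A/(2πR).
L = (4π×10⁻⁷)(1940)²(1.430×10^-4) / (2π×0.21 m) = 5.126×10^-4 H.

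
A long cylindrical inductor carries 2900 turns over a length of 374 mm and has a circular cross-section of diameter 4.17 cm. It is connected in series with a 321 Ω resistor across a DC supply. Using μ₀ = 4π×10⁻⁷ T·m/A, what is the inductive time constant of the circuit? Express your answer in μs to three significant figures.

A = π(d/2)² = π(2.085×10^-2 m)² = 1.366×10^-3 m².
L = μ₀N²A/ℓ = (4π×10⁻⁷)(2900)²(1.366×10^-3)/(0.374) = 3.859×10^-2 H.
τ = L/R = (3.859×10^-2)/(321) = 1.202×10^-4 s.

τ ≈ 120 μs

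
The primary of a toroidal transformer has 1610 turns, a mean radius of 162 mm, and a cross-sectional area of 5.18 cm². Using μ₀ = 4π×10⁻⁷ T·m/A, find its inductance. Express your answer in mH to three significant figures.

L ≈ 1.66 mH

For a thin toroid, L = μ₀N²A/(2πR).
L = (4π×10⁻⁷)(1610)²(5.180×10^-4) / (2π×0.162 m) = 1.658×10^-3 H.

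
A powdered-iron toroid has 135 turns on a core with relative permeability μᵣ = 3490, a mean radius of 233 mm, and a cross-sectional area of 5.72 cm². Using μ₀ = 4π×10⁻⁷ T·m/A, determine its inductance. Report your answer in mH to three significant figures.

L ≈ 31.2 mH

For a thin toroid, L = μ₀μᵣN²A/(2πR).
L = (4π×10⁻⁷)(3490)(135)²(5.720×10^-4) / (2π×0.233 m) = 3.123×10^-2 H.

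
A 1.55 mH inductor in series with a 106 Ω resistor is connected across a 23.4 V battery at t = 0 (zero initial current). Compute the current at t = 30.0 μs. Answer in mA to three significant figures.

τ = L/R = 1.550×10^-3/106 = 1.462×10^-5 s; final current I_∞ = ε/R = 23.4/106 = 0.2208 A.
I(t) = I_∞(1 − e^(−t/τ)) with t/τ = 2.052.
I = (0.2208)(1 − e^(−2.052)) = 0.1924 A.

I ≈ 192 mA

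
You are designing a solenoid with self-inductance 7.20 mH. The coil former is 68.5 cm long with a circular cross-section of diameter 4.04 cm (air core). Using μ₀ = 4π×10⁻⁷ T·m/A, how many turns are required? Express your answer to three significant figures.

A = π(d/2)² = π(2.020×10^-2 m)² = 1.282×10^-3 m².
From L = μ₀N²A/ℓ, N = √(Lℓ / (μ₀A)).
N = √[(7.200×10^-3)(0.685) / ((4π×10⁻⁷)×1.282×10^-3)] = √(3.062×10^6) ≈ 1749.8.

N ≈ 1750 turns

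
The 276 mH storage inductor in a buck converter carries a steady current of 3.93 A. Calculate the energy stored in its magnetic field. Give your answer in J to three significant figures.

Stored magnetic energy: U = ½LI².
U = ½(0.276 H)(3.93 A)² = 2.131 J.

U ≈ 2.13 J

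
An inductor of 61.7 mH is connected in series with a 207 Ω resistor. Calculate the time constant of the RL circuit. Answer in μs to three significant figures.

τ ≈ 298 μs

τ = L/R = (6.170×10^-2 H)/(207 Ω) = 2.981×10^-4 s.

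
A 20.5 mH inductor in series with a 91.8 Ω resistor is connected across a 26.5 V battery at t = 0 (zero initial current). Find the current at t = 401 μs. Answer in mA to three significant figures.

τ = L/R = 2.050×10^-2/91.8 = 2.233×10^-4 s; final current I_∞ = ε/R = 26.5/91.8 = 0.2887 A.
I(t) = I_∞(1 − e^(−t/τ)) with t/τ = 1.796.
I = (0.2887)(1 − e^(−1.796)) = 0.2407 A.

I ≈ 241 mA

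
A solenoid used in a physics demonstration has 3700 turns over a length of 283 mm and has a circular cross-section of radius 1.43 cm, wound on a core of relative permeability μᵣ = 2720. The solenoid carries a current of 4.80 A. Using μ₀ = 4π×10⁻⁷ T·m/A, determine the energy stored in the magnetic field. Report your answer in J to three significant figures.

U ≈ 1220 J

A = πr² = π(1.430×10^-2 m)² = 6.424×10^-4 m².
L = μ₀μᵣN²A/ℓ = (4π×10⁻⁷)(2720)(3700)²(6.424×10^-4)/(0.283) = 106.2 H.
U = ½LI² = ½(106.2)(4.80)² = 1.224×10^3 J.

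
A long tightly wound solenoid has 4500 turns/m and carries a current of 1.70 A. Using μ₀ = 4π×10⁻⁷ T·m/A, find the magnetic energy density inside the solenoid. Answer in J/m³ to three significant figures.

u ≈ 36.8 J/m³

B = μ₀nI = (4π×10⁻⁷)(4.500×10^3)(1.70) = 9.613×10^-3 T.
u = B²/(2μ₀) = (9.613×10^-3)²/(2×4π×10⁻⁷) = 36.77 J/m³.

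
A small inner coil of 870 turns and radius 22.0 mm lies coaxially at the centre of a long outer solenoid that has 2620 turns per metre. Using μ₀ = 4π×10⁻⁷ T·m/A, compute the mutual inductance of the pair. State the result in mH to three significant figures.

M ≈ 4.36 mH

The outer solenoid produces a uniform field B₁ = μ₀n₁I₁ across the inner coil,
so the flux linkage is N₂Φ = N₂B₁A₂ = μ₀n₁N₂A₂·I₁, giving M = μ₀n₁N₂A₂.
A₂ = πr² = π(2.200×10^-2 m)² = 1.521×10^-3 m².
M = (4π×10⁻⁷)(2620)(870)(1.521×10^-3) = 4.355×10^-3 H.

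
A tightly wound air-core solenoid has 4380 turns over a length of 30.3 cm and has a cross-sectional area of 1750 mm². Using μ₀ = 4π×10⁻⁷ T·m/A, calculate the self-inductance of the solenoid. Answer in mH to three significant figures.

L ≈ 139 mH

A = 1750 mm² = 1.750×10^-3 m².
For a long solenoid, L = μ₀N²A/ℓ.
L = (4π×10⁻⁷)(4380)²(1.750×10^-3)/(0.303 m) = 0.1392 H.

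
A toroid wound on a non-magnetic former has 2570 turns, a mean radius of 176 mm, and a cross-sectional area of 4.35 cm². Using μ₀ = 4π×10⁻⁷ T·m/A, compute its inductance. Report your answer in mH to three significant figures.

L ≈ 3.26 mH

For a thin toroid, L = μ₀N²A/(2πR).
L = (4π×10⁻⁷)(2570)²(4.350×10^-4) / (2π×0.176 m) = 3.2649×10^-3 H.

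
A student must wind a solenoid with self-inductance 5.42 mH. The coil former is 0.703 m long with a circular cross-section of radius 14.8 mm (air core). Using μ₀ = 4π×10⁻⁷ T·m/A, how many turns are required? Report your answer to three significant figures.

A = πr² = π(1.480×10^-2 m)² = 6.881×10^-4 m².
From L = μ₀N²A/ℓ, N = √(Lℓ / (μ₀A)).
N = √[(5.420×10^-3)(0.703) / ((4π×10⁻⁷)×6.881×10^-4)] = √(4.406×10^6) ≈ 2099.1.

N ≈ 2100 turns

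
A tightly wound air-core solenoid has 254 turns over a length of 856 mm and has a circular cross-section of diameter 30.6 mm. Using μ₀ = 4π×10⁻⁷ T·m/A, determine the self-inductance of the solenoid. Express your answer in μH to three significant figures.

L ≈ 69.7 μH

A = π(d/2)² = π(1.530×10^-2 m)² = 7.354×10^-4 m².
For a long solenoid, L = μ₀N²A/ℓ.
L = (4π×10⁻⁷)(254)²(7.354×10^-4)/(0.856 m) = 6.965×10^-5 H.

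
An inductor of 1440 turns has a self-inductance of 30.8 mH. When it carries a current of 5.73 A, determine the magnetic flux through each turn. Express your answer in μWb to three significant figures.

Φ_B ≈ 123 μWb

From L = NΦ_B/I, the flux per turn is Φ_B = LI/N.
Φ_B = (3.080×10^-2 H)(5.73 A)/1440 = 1.226×10^-4 Wb.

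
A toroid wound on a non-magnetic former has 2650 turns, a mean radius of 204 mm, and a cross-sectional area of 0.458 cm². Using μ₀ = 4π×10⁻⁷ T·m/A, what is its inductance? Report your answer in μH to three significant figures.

For a thin toroid, L = μ₀N²A/(2πR).
L = (4π×10⁻⁷)(2650)²(4.580×10^-5) / (2π×0.204 m) = 3.153×10^-4 H.

L ≈ 315 μH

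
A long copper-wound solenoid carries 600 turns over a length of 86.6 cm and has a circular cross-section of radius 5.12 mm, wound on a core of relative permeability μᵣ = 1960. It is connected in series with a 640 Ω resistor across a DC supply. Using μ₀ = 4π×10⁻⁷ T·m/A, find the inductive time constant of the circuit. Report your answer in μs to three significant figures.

A = πr² = π(5.120×10^-3 m)² = 8.235×10^-5 m².
L = μ₀μᵣN²A/ℓ = (4π×10⁻⁷)(1960)(600)²(8.235×10^-5)/(0.866) = 8.432×10^-2 H.
τ = L/R = (8.432×10^-2)/(640) = 1.318×10^-4 s.

τ ≈ 132 μs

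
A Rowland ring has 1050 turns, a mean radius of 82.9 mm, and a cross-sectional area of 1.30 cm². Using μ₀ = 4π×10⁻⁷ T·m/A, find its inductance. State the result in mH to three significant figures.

For a thin toroid, L = μ₀N²A/(2πR).
L = (4π×10⁻⁷)(1050)²(1.300×10^-4) / (2π×8.290×10^-2 m) = 3.458×10^-4 H.

L ≈ 0.346 mH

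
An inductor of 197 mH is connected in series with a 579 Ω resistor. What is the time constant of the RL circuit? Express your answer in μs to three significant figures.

τ ≈ 340 μs

τ = L/R = (0.197 H)/(579 Ω) = 3.402×10^-4 s.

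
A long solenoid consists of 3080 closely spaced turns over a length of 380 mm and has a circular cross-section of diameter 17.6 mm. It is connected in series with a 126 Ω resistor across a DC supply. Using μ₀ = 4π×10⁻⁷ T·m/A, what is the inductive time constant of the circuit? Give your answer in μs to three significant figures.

τ ≈ 60.6 μs

A = π(d/2)² = π(8.800×10^-3 m)² = 2.433×10^-4 m².
L = μ₀N²A/ℓ = (4π×10⁻⁷)(3080)²(2.433×10^-4)/(0.38) = 7.632×10^-3 H.
τ = L/R = (7.632×10^-3)/(126) = 6.057×10^-5 s.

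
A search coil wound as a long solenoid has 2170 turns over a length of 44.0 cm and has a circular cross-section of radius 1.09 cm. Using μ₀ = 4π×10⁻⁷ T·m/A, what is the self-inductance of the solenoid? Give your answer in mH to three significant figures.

L ≈ 5.02 mH

A = πr² = π(1.090×10^-2 m)² = 3.733×10^-4 m².
For a long solenoid, L = μ₀N²A/ℓ.
L = (4π×10⁻⁷)(2170)²(3.733×10^-4)/(0.44 m) = 5.020×10^-3 H.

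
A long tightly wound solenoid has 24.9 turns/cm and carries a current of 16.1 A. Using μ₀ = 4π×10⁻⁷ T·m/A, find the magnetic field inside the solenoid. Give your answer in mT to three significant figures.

B ≈ 50.4 mT

Inside a long solenoid, B = μ₀nI.
B = (4π×10⁻⁷)(2.490×10^3 m⁻¹)(16.1 A) = 5.038×10^-2 T.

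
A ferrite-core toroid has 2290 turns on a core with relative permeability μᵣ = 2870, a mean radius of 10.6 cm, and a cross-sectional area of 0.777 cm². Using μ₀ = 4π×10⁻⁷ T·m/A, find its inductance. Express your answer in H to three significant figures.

For a thin toroid, L = μ₀μᵣN²A/(2πR).
L = (4π×10⁻⁷)(2870)(2290)²(7.770×10^-5) / (2π×0.106 m) = 2.206 H.

L ≈ 2.21 H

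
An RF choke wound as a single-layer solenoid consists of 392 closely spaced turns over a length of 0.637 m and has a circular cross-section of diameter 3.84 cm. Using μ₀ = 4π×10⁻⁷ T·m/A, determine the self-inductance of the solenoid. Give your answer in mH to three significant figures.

L ≈ 0.351 mH

A = π(d/2)² = π(1.920×10^-2 m)² = 1.158×10^-3 m².
For a long solenoid, L = μ₀N²A/ℓ.
L = (4π×10⁻⁷)(392)²(1.158×10^-3)/(0.637 m) = 3.511×10^-4 H.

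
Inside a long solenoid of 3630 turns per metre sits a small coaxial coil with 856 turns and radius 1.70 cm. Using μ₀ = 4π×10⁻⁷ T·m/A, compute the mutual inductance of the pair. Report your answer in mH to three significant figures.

M ≈ 3.55 mH

The outer solenoid produces a uniform field B₁ = μ₀n₁I₁ across the inner coil,
so the flux linkage is N₂Φ = N₂B₁A₂ = μ₀n₁N₂A₂·I₁, giving M = μ₀n₁N₂A₂.
A₂ = πr² = π(1.700×10^-2 m)² = 9.079×10^-4 m².
M = (4π×10⁻⁷)(3630)(856)(9.079×10^-4) = 3.545×10^-3 H.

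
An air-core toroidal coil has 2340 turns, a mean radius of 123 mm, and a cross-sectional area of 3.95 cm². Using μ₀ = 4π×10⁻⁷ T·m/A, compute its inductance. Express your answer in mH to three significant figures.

L ≈ 3.52 mH

For a thin toroid, L = μ₀N²A/(2πR).
L = (4π×10⁻⁷)(2340)²(3.950×10^-4) / (2π×0.123 m) = 3.517×10^-3 H.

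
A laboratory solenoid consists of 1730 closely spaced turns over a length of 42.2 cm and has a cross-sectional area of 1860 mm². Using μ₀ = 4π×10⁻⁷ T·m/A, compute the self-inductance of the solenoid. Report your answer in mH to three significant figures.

A = 1860 mm² = 1.860×10^-3 m².
For a long solenoid, L = μ₀N²A/ℓ.
L = (4π×10⁻⁷)(1730)²(1.860×10^-3)/(0.422 m) = 1.658×10^-2 H.

L ≈ 16.6 mH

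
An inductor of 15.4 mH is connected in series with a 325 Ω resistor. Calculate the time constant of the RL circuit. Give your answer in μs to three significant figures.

τ ≈ 47.4 μs

τ = L/R = (1.540×10^-2 H)/(325 Ω) = 4.738×10^-5 s.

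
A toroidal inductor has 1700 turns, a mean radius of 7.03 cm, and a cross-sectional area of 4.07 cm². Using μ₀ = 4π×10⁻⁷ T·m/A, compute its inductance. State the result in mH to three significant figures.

For a thin toroid, L = μ₀N²A/(2πR).
L = (4π×10⁻⁷)(1700)²(4.070×10^-4) / (2π×7.030×10^-2 m) = 3.346×10^-3 H.

L ≈ 3.35 mH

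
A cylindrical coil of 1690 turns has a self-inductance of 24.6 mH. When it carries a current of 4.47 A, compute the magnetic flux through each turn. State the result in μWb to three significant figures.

From L = NΦ_B/I, the flux per turn is Φ_B = LI/N.
Φ_B = (2.460×10^-2 H)(4.47 A)/1690 = 6.507×10^-5 Wb.

Φ_B ≈ 65.1 μWb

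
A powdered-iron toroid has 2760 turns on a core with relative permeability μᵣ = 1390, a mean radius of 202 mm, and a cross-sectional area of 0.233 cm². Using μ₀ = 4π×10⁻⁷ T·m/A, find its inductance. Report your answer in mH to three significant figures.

L ≈ 244 mH

For a thin toroid, L = μ₀μᵣN²A/(2πR).
L = (4π×10⁻⁷)(1390)(2760)²(2.330×10^-5) / (2π×0.202 m) = 0.2443 H.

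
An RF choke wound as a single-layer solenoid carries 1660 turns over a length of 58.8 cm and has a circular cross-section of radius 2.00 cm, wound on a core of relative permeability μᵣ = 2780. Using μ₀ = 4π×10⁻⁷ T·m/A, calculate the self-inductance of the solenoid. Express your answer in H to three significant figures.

L ≈ 20.6 H

A = πr² = π(2.000×10^-2 m)² = 1.257×10^-3 m².
For a long solenoid, L = μ₀μᵣN²A/ℓ.
L = (4π×10⁻⁷)(2780)(1660)²(1.257×10^-3)/(0.588 m) = 20.57 H.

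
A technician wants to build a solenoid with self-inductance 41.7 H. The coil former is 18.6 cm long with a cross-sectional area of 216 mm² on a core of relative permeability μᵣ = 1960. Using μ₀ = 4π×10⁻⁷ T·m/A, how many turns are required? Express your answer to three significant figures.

A = 216 mm² = 2.160×10^-4 m².
From L = μ₀μᵣN²A/ℓ, N = √(Lℓ / (μ₀μᵣA)).
N = √[(41.7)(0.186) / ((4π×10⁻⁷)(1960)×2.160×10^-4)] = √(1.458×10^7) ≈ 3818.3.

N ≈ 3820 turns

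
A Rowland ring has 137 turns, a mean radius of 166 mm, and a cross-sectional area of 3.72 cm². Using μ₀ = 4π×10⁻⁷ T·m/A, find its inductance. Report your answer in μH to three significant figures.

L ≈ 8.41 μH

For a thin toroid, L = μ₀N²A/(2πR).
L = (4π×10⁻⁷)(137)²(3.720×10^-4) / (2π×0.166 m) = 8.412×10^-6 H.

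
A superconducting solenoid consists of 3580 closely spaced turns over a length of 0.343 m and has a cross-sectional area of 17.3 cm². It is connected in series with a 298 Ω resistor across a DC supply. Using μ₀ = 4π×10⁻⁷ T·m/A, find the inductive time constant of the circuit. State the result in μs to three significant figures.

τ ≈ 273 μs

A = 17.3 cm² = 1.730×10^-3 m².
L = μ₀N²A/ℓ = (4π×10⁻⁷)(3580)²(1.730×10^-3)/(0.343) = 8.123×10^-2 H.
τ = L/R = (8.123×10^-2)/(298) = 2.726×10^-4 s.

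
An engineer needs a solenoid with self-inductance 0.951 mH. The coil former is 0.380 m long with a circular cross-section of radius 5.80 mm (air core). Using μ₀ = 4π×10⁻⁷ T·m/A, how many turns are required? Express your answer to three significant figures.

A = πr² = π(5.800×10^-3 m)² = 1.057×10^-4 m².
From L = μ₀N²A/ℓ, N = √(Lℓ / (μ₀A)).
N = √[(9.510×10^-4)(0.38) / ((4π×10⁻⁷)×1.057×10^-4)] = √(2.721×10^6) ≈ 1649.6.

N ≈ 1650 turns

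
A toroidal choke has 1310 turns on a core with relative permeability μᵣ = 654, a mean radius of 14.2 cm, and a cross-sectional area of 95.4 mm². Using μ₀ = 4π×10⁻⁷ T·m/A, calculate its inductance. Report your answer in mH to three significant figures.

For a thin toroid, L = μ₀μᵣN²A/(2πR).
L = (4π×10⁻⁷)(654)(1310)²(9.540×10^-5) / (2π×0.142 m) = 0.1508 H.

L ≈ 151 mH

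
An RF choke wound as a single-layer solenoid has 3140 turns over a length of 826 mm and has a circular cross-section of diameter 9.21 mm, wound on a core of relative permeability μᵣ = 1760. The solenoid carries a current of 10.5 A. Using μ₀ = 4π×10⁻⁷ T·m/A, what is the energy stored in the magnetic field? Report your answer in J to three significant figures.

A = π(d/2)² = π(4.605×10^-3 m)² = 6.662×10^-5 m².
L = μ₀μᵣN²A/ℓ = (4π×10⁻⁷)(1760)(3140)²(6.662×10^-5)/(0.826) = 1.759 H.
U = ½LI² = ½(1.759)(10.5)² = 96.95 J.

U ≈ 97.0 J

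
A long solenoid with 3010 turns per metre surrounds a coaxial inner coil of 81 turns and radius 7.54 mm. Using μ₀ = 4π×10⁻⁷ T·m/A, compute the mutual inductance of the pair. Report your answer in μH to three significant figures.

M ≈ 54.7 μH

The outer solenoid produces a uniform field B₁ = μ₀n₁I₁ across the inner coil,
so the flux linkage is N₂Φ = N₂B₁A₂ = μ₀n₁N₂A₂·I₁, giving M = μ₀n₁N₂A₂.
A₂ = πr² = π(7.540×10^-3 m)² = 1.786×10^-4 m².
M = (4π×10⁻⁷)(3010)(81)(1.786×10^-4) = 5.472×10^-5 H.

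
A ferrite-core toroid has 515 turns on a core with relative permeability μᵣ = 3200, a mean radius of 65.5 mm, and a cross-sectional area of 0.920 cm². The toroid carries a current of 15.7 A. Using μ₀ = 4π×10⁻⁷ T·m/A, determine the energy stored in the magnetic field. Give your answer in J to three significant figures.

U ≈ 29.4 J

L = μ₀μᵣN²A/(2πR) = (4π×10⁻⁷)(3200)(515)²(9.200×10^-5)/(2π×6.550×10^-2) = 0.2384 H.
U = ½LI² = ½(0.2384)(15.7)² = 29.38 J.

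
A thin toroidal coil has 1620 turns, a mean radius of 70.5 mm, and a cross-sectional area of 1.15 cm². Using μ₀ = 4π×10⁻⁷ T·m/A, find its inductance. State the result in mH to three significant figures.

For a thin toroid, L = μ₀N²A/(2πR).
L = (4π×10⁻⁷)(1620)²(1.150×10^-4) / (2π×7.050×10^-2 m) = 8.562×10^-4 H.

L ≈ 0.856 mH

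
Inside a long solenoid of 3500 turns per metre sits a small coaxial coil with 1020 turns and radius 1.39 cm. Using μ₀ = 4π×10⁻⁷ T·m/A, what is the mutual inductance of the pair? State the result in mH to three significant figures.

M ≈ 2.72 mH

The outer solenoid produces a uniform field B₁ = μ₀n₁I₁ across the inner coil,
so the flux linkage is N₂Φ = N₂B₁A₂ = μ₀n₁N₂A₂·I₁, giving M = μ₀n₁N₂A₂.
A₂ = πr² = π(1.390×10^-2 m)² = 6.070×10^-4 m².
M = (4π×10⁻⁷)(3500)(1020)(6.070×10^-4) = 2.723×10^-3 H.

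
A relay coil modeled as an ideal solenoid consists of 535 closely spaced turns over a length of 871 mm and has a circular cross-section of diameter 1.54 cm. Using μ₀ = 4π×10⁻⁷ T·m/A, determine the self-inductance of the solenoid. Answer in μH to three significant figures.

A = π(d/2)² = π(7.700×10^-3 m)² = 1.863×10^-4 m².
For a long solenoid, L = μ₀N²A/ℓ.
L = (4π×10⁻⁷)(535)²(1.863×10^-4)/(0.871 m) = 7.692×10^-5 H.

L ≈ 76.9 μH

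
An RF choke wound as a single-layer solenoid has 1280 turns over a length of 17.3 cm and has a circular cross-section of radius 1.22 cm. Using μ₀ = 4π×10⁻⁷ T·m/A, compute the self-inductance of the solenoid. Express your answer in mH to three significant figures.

L ≈ 5.56 mH

A = πr² = π(1.220×10^-2 m)² = 4.676×10^-4 m².
For a long solenoid, L = μ₀N²A/ℓ.
L = (4π×10⁻⁷)(1280)²(4.676×10^-4)/(0.173 m) = 5.5648×10^-3 H.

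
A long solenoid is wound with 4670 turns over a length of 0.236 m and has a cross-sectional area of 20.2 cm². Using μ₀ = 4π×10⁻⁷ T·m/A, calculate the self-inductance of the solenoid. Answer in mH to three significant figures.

L ≈ 235 mH

A = 20.2 cm² = 2.020×10^-3 m².
For a long solenoid, L = μ₀N²A/ℓ.
L = (4π×10⁻⁷)(4670)²(2.020×10^-3)/(0.236 m) = 0.2346 H.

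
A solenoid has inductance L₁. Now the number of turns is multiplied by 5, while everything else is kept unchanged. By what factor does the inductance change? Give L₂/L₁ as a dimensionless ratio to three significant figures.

L₂/L₁ = 25.0

For a solenoid, L ∝ μᵣN²A/ℓ.
L₂/L₁ = (5)^2 = 25.0.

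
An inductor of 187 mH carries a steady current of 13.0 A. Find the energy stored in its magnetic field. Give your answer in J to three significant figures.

Stored magnetic energy: U = ½LI².
U = ½(0.187 H)(13.0 A)² = 15.8 J.

U ≈ 15.8 J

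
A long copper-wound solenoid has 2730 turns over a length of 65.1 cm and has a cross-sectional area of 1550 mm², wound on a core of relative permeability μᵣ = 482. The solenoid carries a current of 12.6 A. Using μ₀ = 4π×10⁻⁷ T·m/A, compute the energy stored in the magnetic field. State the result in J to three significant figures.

A = 1550 mm² = 1.550×10^-3 m².
L = μ₀μᵣN²A/ℓ = (4π×10⁻⁷)(482)(2730)²(1.550×10^-3)/(0.651) = 10.748 H.
U = ½LI² = ½(10.748)(12.6)² = 853.2 J.

U ≈ 853 J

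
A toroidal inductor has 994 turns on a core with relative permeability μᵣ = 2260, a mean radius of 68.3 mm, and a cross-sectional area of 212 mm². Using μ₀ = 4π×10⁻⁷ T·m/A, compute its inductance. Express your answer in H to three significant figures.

For a thin toroid, L = μ₀μᵣN²A/(2πR).
L = (4π×10⁻⁷)(2260)(994)²(2.120×10^-4) / (2π×6.830×10^-2 m) = 1.386 H.

L ≈ 1.39 H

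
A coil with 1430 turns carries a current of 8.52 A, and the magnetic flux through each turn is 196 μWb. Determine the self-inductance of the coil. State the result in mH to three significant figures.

Self-inductance is defined by L = NΦ_B/I (flux linkage over current).
L = (1430)(1.960×10^-4 Wb)/(8.52 A) = 3.290×10^-2 H.

L ≈ 32.9 mH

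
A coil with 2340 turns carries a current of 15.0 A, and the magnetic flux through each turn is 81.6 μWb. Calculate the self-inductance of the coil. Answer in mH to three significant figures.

Self-inductance is defined by L = NΦ_B/I (flux linkage over current).
L = (2340)(8.160×10^-5 Wb)/(15.0 A) = 1.273×10^-2 H.

L ≈ 12.7 mH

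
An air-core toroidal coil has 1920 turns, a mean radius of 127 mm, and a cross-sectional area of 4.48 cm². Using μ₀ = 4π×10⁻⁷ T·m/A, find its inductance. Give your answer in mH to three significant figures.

L ≈ 2.60 mH

For a thin toroid, L = μ₀N²A/(2πR).
L = (4π×10⁻⁷)(1920)²(4.480×10^-4) / (2π×0.127 m) = 2.601×10^-3 H.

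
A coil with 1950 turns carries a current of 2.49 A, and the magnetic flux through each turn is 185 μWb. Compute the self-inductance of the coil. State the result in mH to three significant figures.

L ≈ 145 mH

Self-inductance is defined by L = NΦ_B/I (flux linkage over current).
L = (1950)(1.850×10^-4 Wb)/(2.49 A) = 0.1449 H.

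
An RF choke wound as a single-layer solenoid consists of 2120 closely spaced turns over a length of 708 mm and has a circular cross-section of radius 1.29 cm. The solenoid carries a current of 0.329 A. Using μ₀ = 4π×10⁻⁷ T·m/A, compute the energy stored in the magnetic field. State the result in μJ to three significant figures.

A = πr² = π(1.290×10^-2 m)² = 5.228×10^-4 m².
L = μ₀N²A/ℓ = (4π×10⁻⁷)(2120)²(5.228×10^-4)/(0.708) = 4.170×10^-3 H.
U = ½LI² = ½(4.170×10^-3)(0.329)² = 2.257×10^-4 J.

U ≈ 226 μJ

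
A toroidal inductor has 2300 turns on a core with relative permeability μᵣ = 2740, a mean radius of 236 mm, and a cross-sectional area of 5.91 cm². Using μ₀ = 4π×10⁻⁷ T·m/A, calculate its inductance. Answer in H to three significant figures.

L ≈ 7.26 H

For a thin toroid, L = μ₀μᵣN²A/(2πR).
L = (4π×10⁻⁷)(2740)(2300)²(5.910×10^-4) / (2π×0.236 m) = 7.26 H.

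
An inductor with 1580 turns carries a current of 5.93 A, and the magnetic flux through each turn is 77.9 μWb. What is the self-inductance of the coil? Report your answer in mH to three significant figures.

L ≈ 20.8 mH

Self-inductance is defined by L = NΦ_B/I (flux linkage over current).
L = (1580)(7.790×10^-5 Wb)/(5.93 A) = 2.076×10^-2 H.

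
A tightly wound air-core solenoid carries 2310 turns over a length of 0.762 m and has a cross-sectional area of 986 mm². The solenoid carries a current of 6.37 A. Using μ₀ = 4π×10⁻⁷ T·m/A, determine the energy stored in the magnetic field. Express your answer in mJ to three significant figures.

A = 986 mm² = 9.860×10^-4 m².
L = μ₀N²A/ℓ = (4π×10⁻⁷)(2310)²(9.860×10^-4)/(0.762) = 8.677×10^-3 H.
U = ½LI² = ½(8.677×10^-3)(6.37)² = 0.176 J.

U ≈ 176 mJ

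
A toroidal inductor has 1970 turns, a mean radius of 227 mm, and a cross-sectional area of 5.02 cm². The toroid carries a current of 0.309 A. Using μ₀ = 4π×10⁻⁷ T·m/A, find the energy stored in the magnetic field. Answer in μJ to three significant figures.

U ≈ 81.9 μJ

L = μ₀N²A/(2πR) = (4π×10⁻⁷)(1970)²(5.020×10^-4)/(2π×0.227) = 1.716×10^-3 H.
U = ½LI² = ½(1.716×10^-3)(0.309)² = 8.1946×10^-5 J.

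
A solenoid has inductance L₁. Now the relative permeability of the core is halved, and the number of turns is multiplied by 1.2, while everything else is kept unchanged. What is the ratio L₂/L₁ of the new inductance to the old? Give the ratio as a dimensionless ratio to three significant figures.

For a solenoid, L ∝ μᵣN²A/ℓ.
L₂/L₁ = (0.5) × (1.2)^2 = 0.720.

L₂/L₁ = 0.720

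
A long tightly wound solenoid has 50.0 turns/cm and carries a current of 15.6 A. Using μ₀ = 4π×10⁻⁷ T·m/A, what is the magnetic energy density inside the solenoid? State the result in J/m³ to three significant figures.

B = μ₀nI = (4π×10⁻⁷)(5.000×10^3)(15.6) = 9.802×10^-2 T.
u = B²/(2μ₀) = (9.802×10^-2)²/(2×4π×10⁻⁷) = 3.823×10^3 J/m³.

u ≈ 3820 J/m³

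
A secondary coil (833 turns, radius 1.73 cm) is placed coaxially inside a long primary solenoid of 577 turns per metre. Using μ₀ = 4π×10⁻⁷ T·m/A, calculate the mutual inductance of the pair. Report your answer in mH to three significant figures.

M ≈ 0.568 mH

The outer solenoid produces a uniform field B₁ = μ₀n₁I₁ across the inner coil,
so the flux linkage is N₂Φ = N₂B₁A₂ = μ₀n₁N₂A₂·I₁, giving M = μ₀n₁N₂A₂.
A₂ = πr² = π(1.730×10^-2 m)² = 9.402×10^-4 m².
M = (4π×10⁻⁷)(577)(833)(9.402×10^-4) = 5.679×10^-4 H.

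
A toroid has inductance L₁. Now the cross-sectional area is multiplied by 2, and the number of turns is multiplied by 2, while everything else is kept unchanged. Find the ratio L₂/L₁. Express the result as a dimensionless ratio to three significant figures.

L₂/L₁ = 8.00

For a toroid, L ∝ μᵣN²A/R.
L₂/L₁ = (2) × (2)^2 = 8.00.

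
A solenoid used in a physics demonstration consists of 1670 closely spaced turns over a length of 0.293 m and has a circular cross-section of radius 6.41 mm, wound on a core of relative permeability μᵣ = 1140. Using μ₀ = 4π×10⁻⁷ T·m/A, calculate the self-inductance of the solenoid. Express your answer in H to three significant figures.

A = πr² = π(6.410×10^-3 m)² = 1.291×10^-4 m².
For a long solenoid, L = μ₀μᵣN²A/ℓ.
L = (4π×10⁻⁷)(1140)(1670)²(1.291×10^-4)/(0.293 m) = 1.76 H.

L ≈ 1.76 H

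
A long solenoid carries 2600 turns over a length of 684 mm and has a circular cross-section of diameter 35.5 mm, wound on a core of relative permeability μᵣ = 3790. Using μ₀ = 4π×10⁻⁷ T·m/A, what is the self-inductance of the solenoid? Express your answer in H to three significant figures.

A = π(d/2)² = π(1.775×10^-2 m)² = 9.898×10^-4 m².
For a long solenoid, L = μ₀μᵣN²A/ℓ.
L = (4π×10⁻⁷)(3790)(2600)²(9.898×10^-4)/(0.684 m) = 46.59 H.

L ≈ 46.6 H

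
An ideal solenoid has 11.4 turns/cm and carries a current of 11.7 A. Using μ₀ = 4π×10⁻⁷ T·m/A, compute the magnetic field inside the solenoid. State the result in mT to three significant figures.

Inside a long solenoid, B = μ₀nI.
B = (4π×10⁻⁷)(1.140×10^3 m⁻¹)(11.7 A) = 1.676×10^-2 T.

B ≈ 16.8 mT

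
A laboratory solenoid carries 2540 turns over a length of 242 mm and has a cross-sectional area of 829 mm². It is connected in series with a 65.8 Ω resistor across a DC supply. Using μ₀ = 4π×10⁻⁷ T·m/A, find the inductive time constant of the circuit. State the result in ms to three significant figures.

τ ≈ 0.422 ms

A = 829 mm² = 8.290×10^-4 m².
L = μ₀N²A/ℓ = (4π×10⁻⁷)(2540)²(8.290×10^-4)/(0.242) = 2.777×10^-2 H.
τ = L/R = (2.777×10^-2)/(65.8) = 4.221×10^-4 s.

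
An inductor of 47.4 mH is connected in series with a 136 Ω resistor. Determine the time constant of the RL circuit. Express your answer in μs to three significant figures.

τ = L/R = (4.740×10^-2 H)/(136 Ω) = 3.485×10^-4 s.

τ ≈ 349 μs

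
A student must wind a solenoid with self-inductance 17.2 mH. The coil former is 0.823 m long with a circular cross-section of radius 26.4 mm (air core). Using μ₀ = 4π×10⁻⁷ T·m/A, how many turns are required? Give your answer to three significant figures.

A = πr² = π(2.640×10^-2 m)² = 2.190×10^-3 m².
From L = μ₀N²A/ℓ, N = √(Lℓ / (μ₀A)).
N = √[(1.720×10^-2)(0.823) / ((4π×10⁻⁷)×2.190×10^-3)] = √(5.1447×10^6) ≈ 2268.2.

N ≈ 2270 turns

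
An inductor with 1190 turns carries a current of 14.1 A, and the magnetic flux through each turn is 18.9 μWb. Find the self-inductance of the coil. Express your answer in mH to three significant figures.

Self-inductance is defined by L = NΦ_B/I (flux linkage over current).
L = (1190)(1.890×10^-5 Wb)/(14.1 A) = 1.595×10^-3 H.

L ≈ 1.60 mH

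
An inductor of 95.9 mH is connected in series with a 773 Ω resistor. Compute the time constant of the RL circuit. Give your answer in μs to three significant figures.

τ = L/R = (9.590×10^-2 H)/(773 Ω) = 1.241×10^-4 s.

τ ≈ 124 μs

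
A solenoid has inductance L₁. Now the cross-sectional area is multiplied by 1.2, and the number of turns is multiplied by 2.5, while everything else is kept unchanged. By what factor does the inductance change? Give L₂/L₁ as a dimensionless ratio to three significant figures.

For a solenoid, L ∝ μᵣN²A/ℓ.
L₂/L₁ = (1.2) × (2.5)^2 = 7.50.

L₂/L₁ = 7.50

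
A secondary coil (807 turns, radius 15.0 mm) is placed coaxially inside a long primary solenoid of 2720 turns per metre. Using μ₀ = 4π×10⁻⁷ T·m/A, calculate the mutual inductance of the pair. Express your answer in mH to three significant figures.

M ≈ 1.95 mH

The outer solenoid produces a uniform field B₁ = μ₀n₁I₁ across the inner coil,
so the flux linkage is N₂Φ = N₂B₁A₂ = μ₀n₁N₂A₂·I₁, giving M = μ₀n₁N₂A₂.
A₂ = πr² = π(1.500×10^-2 m)² = 7.069×10^-4 m².
M = (4π×10⁻⁷)(2720)(807)(7.069×10^-4) = 1.950×10^-3 H.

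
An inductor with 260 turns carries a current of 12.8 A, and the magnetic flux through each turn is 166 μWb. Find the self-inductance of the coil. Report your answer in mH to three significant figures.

Self-inductance is defined by L = NΦ_B/I (flux linkage over current).
L = (260)(1.660×10^-4 Wb)/(12.8 A) = 3.372×10^-3 H.

L ≈ 3.37 mH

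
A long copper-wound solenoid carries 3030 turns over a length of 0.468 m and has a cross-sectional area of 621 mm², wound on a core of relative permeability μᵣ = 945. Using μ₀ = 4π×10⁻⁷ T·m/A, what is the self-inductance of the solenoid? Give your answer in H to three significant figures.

A = 621 mm² = 6.210×10^-4 m².
For a long solenoid, L = μ₀μᵣN²A/ℓ.
L = (4π×10⁻⁷)(945)(3030)²(6.210×10^-4)/(0.468 m) = 14.47 H.

L ≈ 14.5 H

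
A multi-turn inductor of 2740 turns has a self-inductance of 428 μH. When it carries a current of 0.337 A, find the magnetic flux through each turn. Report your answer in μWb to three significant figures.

From L = NΦ_B/I, the flux per turn is Φ_B = LI/N.
Φ_B = (4.280×10^-4 H)(0.337 A)/2740 = 5.264×10^-8 Wb.

Φ_B ≈ 0.0526 μWb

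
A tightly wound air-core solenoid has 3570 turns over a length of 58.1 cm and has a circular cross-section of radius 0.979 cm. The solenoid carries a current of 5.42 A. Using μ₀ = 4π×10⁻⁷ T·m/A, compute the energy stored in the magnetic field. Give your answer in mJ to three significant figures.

A = πr² = π(9.790×10^-3 m)² = 3.011×10^-4 m².
L = μ₀N²A/ℓ = (4π×10⁻⁷)(3570)²(3.011×10^-4)/(0.581) = 8.300×10^-3 H.
U = ½LI² = ½(8.300×10^-3)(5.42)² = 0.1219 J.

U ≈ 122 mJ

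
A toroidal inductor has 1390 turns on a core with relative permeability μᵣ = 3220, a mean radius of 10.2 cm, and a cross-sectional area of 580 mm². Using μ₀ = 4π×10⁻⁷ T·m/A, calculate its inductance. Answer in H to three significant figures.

L ≈ 7.08 H

For a thin toroid, L = μ₀μᵣN²A/(2πR).
L = (4π×10⁻⁷)(3220)(1390)²(5.800×10^-4) / (2π×0.102 m) = 7.075 H.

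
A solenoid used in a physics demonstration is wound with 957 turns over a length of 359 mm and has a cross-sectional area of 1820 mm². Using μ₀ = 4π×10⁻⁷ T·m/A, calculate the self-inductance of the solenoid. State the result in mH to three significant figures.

A = 1820 mm² = 1.820×10^-3 m².
For a long solenoid, L = μ₀N²A/ℓ.
L = (4π×10⁻⁷)(957)²(1.820×10^-3)/(0.359 m) = 5.8346×10^-3 H.

L ≈ 5.83 mH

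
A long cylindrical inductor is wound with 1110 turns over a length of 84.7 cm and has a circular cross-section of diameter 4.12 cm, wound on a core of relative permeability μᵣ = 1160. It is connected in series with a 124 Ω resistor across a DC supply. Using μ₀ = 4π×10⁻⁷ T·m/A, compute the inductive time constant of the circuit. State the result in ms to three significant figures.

τ ≈ 22.8 ms

A = π(d/2)² = π(2.060×10^-2 m)² = 1.333×10^-3 m².
L = μ₀μᵣN²A/ℓ = (4π×10⁻⁷)(1160)(1110)²(1.333×10^-3)/(0.847) = 2.827 H.
τ = L/R = (2.827)/(124) = 2.280×10^-2 s.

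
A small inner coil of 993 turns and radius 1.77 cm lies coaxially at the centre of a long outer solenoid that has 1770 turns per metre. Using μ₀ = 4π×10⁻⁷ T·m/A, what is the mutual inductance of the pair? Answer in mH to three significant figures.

The outer solenoid produces a uniform field B₁ = μ₀n₁I₁ across the inner coil,
so the flux linkage is N₂Φ = N₂B₁A₂ = μ₀n₁N₂A₂·I₁, giving M = μ₀n₁N₂A₂.
A₂ = πr² = π(1.770×10^-2 m)² = 9.842×10^-4 m².
M = (4π×10⁻⁷)(1770)(993)(9.842×10^-4) = 2.174×10^-3 H.

M ≈ 2.17 mH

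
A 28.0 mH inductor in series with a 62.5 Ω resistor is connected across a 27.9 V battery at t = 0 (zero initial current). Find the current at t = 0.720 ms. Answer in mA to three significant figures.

I ≈ 357 mA

τ = L/R = 2.800×10^-2/62.5 = 4.480×10^-4 s; final current I_∞ = ε/R = 27.9/62.5 = 0.4464 A.
I(t) = I_∞(1 − e^(−t/τ)) with t/τ = 1.607.
I = (0.4464)(1 − e^(−1.607)) = 0.3569 A.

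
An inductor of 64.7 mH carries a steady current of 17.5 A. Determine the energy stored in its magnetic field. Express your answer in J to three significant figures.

Stored magnetic energy: U = ½LI².
U = ½(6.470×10^-2 H)(17.5 A)² = 9.907 J.

U ≈ 9.91 J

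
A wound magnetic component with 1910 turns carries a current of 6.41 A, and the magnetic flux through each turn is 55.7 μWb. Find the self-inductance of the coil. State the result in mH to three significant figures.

L ≈ 16.6 mH

Self-inductance is defined by L = NΦ_B/I (flux linkage over current).
L = (1910)(5.570×10^-5 Wb)/(6.41 A) = 1.660×10^-2 H.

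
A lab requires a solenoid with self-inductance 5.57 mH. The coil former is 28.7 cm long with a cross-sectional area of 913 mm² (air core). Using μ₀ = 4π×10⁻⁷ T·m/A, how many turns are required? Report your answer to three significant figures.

A = 913 mm² = 9.130×10^-4 m².
From L = μ₀N²A/ℓ, N = √(Lℓ / (μ₀A)).
N = √[(5.570×10^-3)(0.287) / ((4π×10⁻⁷)×9.130×10^-4)] = √(1.393×10^6) ≈ 1180.4.

N ≈ 1180 turns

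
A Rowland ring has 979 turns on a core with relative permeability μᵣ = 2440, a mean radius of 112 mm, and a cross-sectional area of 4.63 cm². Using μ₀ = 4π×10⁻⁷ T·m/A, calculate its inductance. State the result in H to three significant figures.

For a thin toroid, L = μ₀μᵣN²A/(2πR).
L = (4π×10⁻⁷)(2440)(979)²(4.630×10^-4) / (2π×0.112 m) = 1.934 H.

L ≈ 1.93 H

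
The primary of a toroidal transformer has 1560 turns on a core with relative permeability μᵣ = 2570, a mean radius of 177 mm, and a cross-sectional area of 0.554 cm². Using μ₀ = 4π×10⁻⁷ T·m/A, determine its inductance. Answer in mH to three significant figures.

For a thin toroid, L = μ₀μᵣN²A/(2πR).
L = (4π×10⁻⁷)(2570)(1560)²(5.540×10^-5) / (2π×0.177 m) = 0.3915 H.

L ≈ 392 mH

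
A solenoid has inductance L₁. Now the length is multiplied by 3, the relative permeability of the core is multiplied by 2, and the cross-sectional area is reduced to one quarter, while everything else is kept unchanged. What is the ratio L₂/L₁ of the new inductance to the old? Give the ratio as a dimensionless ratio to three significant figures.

For a solenoid, L ∝ μᵣN²A/ℓ.
L₂/L₁ = (3)^-1 × (2) × (0.25) = 0.167.

L₂/L₁ = 0.167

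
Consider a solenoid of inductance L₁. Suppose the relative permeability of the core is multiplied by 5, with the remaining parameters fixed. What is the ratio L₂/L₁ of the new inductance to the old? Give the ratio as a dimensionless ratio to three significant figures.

For a solenoid, L ∝ μᵣN²A/ℓ.
L₂/L₁ = (5) = 5.00.

L₂/L₁ = 5.00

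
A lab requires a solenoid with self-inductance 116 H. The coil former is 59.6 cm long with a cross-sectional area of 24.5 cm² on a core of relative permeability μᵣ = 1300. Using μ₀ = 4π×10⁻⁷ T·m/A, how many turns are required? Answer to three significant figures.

A = 24.5 cm² = 2.450×10^-3 m².
From L = μ₀μᵣN²A/ℓ, N = √(Lℓ / (μ₀μᵣA)).
N = √[(116)(0.596) / ((4π×10⁻⁷)(1300)×2.450×10^-3)] = √(1.727×10^7) ≈ 4156.2.

N ≈ 4160 turns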